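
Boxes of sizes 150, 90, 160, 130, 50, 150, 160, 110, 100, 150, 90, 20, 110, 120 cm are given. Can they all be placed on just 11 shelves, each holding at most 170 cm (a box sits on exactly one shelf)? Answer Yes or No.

Total = 1590 cm; ⌈1590/170⌉ = 10.
12 boxes each exceed half the capacity and cannot share a shelf, forcing at least 12 shelves.
At least 12 shelves are required, but only 11 are allowed.

No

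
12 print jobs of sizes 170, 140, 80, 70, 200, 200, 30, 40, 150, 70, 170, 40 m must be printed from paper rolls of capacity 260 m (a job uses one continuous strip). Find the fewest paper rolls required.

Total = 200 + 200 + 170 + 170 + 150 + 140 + 80 + 70 + 70 + 40 + 40 + 30 = 1360 m.
Lower bound: ⌈1360/260⌉ = 6 paper rolls.
A packing using 6 paper rolls:
  roll 1: 200 + 40 = 240
  roll 2: 200 + 40 = 240
  roll 3: 170 + 80 = 250
  roll 4: 170 + 70 = 240
  roll 5: 150 + 70 + 30 = 250
  roll 6: 140 = 140
This matches the lower bound, so 6 is optimal.

6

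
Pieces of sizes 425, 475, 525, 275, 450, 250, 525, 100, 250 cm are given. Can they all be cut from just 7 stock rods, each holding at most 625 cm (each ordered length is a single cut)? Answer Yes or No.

A valid assignment using 7 stock rods:
  stock rod 1: 525 + 100 = 625
  stock rod 2: 525 = 525
  stock rod 3: 475 = 475
  stock rod 4: 450 = 450
  stock rod 5: 425 = 425
  stock rod 6: 275 + 250 = 525
  stock rod 7: 250 = 250
Every load is within 625 cm, so 7 stock rods suffice.

Yes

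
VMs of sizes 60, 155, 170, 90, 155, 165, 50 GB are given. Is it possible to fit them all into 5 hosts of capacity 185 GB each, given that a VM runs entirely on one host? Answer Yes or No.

No

Total = 845 GB; ⌈845/185⌉ = 5.
The bound of 5 does not rule out 5, but exhaustive search shows no assignment into 5 hosts of capacity 185 GB exists — the minimum is 6.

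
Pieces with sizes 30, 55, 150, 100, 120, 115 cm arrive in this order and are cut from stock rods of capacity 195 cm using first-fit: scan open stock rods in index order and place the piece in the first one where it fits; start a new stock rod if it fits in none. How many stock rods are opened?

  30 → stock rod 1 (new)  [load 30/195]
  55 → stock rod 1  [load 85/195]
  150 → stock rod 2 (new)  [load 150/195]
  100 → stock rod 1  [load 185/195]
  120 → stock rod 3 (new)  [load 120/195]
  115 → stock rod 4 (new)  [load 115/195]
4 stock rods opened.

4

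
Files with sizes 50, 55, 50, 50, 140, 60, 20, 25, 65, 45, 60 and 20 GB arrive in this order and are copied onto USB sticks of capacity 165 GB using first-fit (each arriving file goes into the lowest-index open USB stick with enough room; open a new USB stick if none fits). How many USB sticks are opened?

5

  50 → USB stick 1 (new)  [load 50/165]
  55 → USB stick 1  [load 105/165]
  50 → USB stick 1  [load 155/165]
  50 → USB stick 2 (new)  [load 50/165]
  140 → USB stick 3 (new)  [load 140/165]
  60 → USB stick 2  [load 110/165]
  20 → USB stick 2  [load 130/165]
  25 → USB stick 2  [load 155/165]
  65 → USB stick 4 (new)  [load 65/165]
  45 → USB stick 4  [load 110/165]
  60 → USB stick 5 (new)  [load 60/165]
  20 → USB stick 3  [load 160/165]
5 USB sticks opened.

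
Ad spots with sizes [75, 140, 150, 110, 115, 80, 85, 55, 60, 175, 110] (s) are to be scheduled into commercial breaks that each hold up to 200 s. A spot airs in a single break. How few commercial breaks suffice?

Total = 175 + 150 + 140 + 115 + 110 + 110 + 85 + 80 + 75 + 60 + 55 = 1155 s.
Lower bound: ⌈1155/200⌉ = 6 commercial breaks.
A packing using 7 commercial breaks:
  break 1: 175 = 175
  break 2: 150 = 150
  break 3: 140 + 60 = 200
  break 4: 115 + 85 = 200
  break 5: 110 + 80 = 190
  break 6: 110 + 75 = 185
  break 7: 55 = 55
No arrangement into 6 commercial breaks stays within capacity, so 7 is optimal.

7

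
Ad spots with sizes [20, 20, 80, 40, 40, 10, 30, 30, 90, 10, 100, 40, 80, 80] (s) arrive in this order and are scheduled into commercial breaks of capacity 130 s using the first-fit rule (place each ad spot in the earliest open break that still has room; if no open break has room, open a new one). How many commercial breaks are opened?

6

  20 → break 1 (new)  [load 20/130]
  20 → break 1  [load 40/130]
  80 → break 1  [load 120/130]
  40 → break 2 (new)  [load 40/130]
  40 → break 2  [load 80/130]
  10 → break 1  [load 130/130]
  30 → break 2  [load 110/130]
  30 → break 3 (new)  [load 30/130]
  90 → break 3  [load 120/130]
  10 → break 2  [load 120/130]
  100 → break 4 (new)  [load 100/130]
  40 → break 5 (new)  [load 40/130]
  80 → break 5  [load 120/130]
  80 → break 6 (new)  [load 80/130]
6 commercial breaks opened.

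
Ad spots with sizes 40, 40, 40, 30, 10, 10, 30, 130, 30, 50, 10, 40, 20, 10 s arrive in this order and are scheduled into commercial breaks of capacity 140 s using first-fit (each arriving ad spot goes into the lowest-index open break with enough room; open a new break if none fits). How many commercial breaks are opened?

4

  40 → break 1 (new)  [load 40/140]
  40 → break 1  [load 80/140]
  40 → break 1  [load 120/140]
  30 → break 2 (new)  [load 30/140]
  10 → break 1  [load 130/140]
  10 → break 1  [load 140/140]
  30 → break 2  [load 60/140]
  130 → break 3 (new)  [load 130/140]
  30 → break 2  [load 90/140]
  50 → break 2  [load 140/140]
  10 → break 3  [load 140/140]
  40 → break 4 (new)  [load 40/140]
  20 → break 4  [load 60/140]
  10 → break 4  [load 70/140]
4 commercial breaks opened.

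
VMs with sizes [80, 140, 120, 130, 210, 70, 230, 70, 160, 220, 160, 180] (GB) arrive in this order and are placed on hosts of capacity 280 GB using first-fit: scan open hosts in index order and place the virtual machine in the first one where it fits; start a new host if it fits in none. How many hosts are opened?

8

  80 → host 1 (new)  [load 80/280]
  140 → host 1  [load 220/280]
  120 → host 2 (new)  [load 120/280]
  130 → host 2  [load 250/280]
  210 → host 3 (new)  [load 210/280]
  70 → host 3  [load 280/280]
  230 → host 4 (new)  [load 230/280]
  70 → host 5 (new)  [load 70/280]
  160 → host 5  [load 230/280]
  220 → host 6 (new)  [load 220/280]
  160 → host 7 (new)  [load 160/280]
  180 → host 8 (new)  [load 180/280]
8 hosts opened.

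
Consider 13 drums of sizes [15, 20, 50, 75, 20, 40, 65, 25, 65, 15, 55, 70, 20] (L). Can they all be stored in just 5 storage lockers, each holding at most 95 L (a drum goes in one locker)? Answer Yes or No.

Total = 535 L; ⌈535/95⌉ = 6.
At least 6 storage lockers are required, but only 5 are allowed.

No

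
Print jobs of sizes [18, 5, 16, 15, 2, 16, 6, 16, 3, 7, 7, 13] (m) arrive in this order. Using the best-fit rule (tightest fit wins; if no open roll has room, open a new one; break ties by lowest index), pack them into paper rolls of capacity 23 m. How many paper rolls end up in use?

6

  18 → roll 1 (new)  [load 18/23]
  5 → roll 1  [load 23/23]
  16 → roll 2 (new)  [load 16/23]
  15 → roll 3 (new)  [load 15/23]
  2 → roll 2  [load 18/23]
  16 → roll 4 (new)  [load 16/23]
  6 → roll 4  [load 22/23]
  16 → roll 5 (new)  [load 16/23]
  3 → roll 2  [load 21/23]
  7 → roll 5  [load 23/23]
  7 → roll 3  [load 22/23]
  13 → roll 6 (new)  [load 13/23]
6 paper rolls opened.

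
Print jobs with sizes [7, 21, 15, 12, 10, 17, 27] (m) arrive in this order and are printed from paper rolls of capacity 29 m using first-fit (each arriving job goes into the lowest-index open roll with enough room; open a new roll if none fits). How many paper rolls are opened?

  7 → roll 1 (new)  [load 7/29]
  21 → roll 1  [load 28/29]
  15 → roll 2 (new)  [load 15/29]
  12 → roll 2  [load 27/29]
  10 → roll 3 (new)  [load 10/29]
  17 → roll 3  [load 27/29]
  27 → roll 4 (new)  [load 27/29]
4 paper rolls opened.

4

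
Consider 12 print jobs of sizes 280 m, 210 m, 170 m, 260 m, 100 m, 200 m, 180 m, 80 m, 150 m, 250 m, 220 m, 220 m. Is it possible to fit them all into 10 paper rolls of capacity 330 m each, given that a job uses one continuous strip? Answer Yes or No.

A valid assignment using 9 paper rolls:
  roll 1: 280 = 280
  roll 2: 260 = 260
  roll 3: 250 + 80 = 330
  roll 4: 220 + 100 = 320
  roll 5: 220 = 220
  roll 6: 210 = 210
  roll 7: 200 = 200
  roll 8: 180 + 150 = 330
  roll 9: 170 = 170
That uses only 9 ≤ 10, so 10 paper rolls are enough.

Yes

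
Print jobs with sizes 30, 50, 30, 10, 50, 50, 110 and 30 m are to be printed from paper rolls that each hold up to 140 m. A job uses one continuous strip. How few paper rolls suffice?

3

Total = 110 + 50 + 50 + 50 + 30 + 30 + 30 + 10 = 360 m.
Lower bound: ⌈360/140⌉ = 3 paper rolls.
A packing using 3 paper rolls:
  roll 1: 110 + 30 = 140
  roll 2: 50 + 50 + 30 + 10 = 140
  roll 3: 50 + 30 = 80
This matches the lower bound, so 3 is optimal.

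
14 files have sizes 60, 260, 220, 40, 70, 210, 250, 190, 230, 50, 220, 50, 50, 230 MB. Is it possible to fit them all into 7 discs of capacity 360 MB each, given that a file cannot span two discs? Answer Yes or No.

No

Total = 2130 MB; ⌈2130/360⌉ = 6.
8 files each exceed half the capacity and cannot share a disc, forcing at least 8 discs.
At least 8 discs are required, but only 7 are allowed.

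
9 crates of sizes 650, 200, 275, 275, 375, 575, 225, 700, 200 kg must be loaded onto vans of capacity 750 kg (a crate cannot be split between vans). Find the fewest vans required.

6

Total = 700 + 650 + 575 + 375 + 275 + 275 + 225 + 200 + 200 = 3475 kg.
Lower bound: ⌈3475/750⌉ = 5 vans.
A packing using 6 vans:
  van 1: 700 = 700
  van 2: 650 = 650
  van 3: 575 = 575
  van 4: 375 + 275 = 650
  van 5: 275 + 225 + 200 = 700
  van 6: 200 = 200
No arrangement into 5 vans stays within capacity, so 6 is optimal.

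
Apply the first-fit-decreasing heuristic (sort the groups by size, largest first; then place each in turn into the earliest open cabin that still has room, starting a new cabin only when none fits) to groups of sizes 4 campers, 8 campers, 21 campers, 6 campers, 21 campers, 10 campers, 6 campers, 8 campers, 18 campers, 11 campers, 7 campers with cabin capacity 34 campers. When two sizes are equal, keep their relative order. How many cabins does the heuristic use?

4

Sorted descending: 21, 21, 18, 11, 10, 8, 8, 7, 6, 6, 4.
  21 → cabin 1 (new)  [load 21/34]
  21 → cabin 2 (new)  [load 21/34]
  18 → cabin 3 (new)  [load 18/34]
  11 → cabin 1  [load 32/34]
  10 → cabin 2  [load 31/34]
  8 → cabin 3  [load 26/34]
  8 → cabin 3  [load 34/34]
  7 → cabin 4 (new)  [load 7/34]
  6 → cabin 4  [load 13/34]
  6 → cabin 4  [load 19/34]
  4 → cabin 4  [load 23/34]
4 cabins opened.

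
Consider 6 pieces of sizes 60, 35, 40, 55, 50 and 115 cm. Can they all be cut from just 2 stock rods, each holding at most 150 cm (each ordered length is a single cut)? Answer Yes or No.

No

Total = 355 cm; ⌈355/150⌉ = 3.
At least 3 stock rods are required, but only 2 are allowed.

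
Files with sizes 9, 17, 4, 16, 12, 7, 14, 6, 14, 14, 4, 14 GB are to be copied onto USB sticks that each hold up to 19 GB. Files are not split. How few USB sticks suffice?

Total = 17 + 16 + 14 + 14 + 14 + 14 + 12 + 9 + 7 + 6 + 4 + 4 = 131 GB.
Lower bound: ⌈131/19⌉ = 7 USB sticks.
A packing using 8 USB sticks:
  USB stick 1: 17 = 17
  USB stick 2: 16 = 16
  USB stick 3: 14 + 4 = 18
  USB stick 4: 14 + 4 = 18
  USB stick 5: 14 = 14
  USB stick 6: 14 = 14
  USB stick 7: 12 + 7 = 19
  USB stick 8: 9 + 6 = 15
No arrangement into 7 USB sticks stays within capacity, so 8 is optimal.

8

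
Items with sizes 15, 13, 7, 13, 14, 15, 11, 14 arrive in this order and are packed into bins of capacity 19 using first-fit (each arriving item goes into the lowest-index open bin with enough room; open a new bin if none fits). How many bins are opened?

7

  15 → bin 1 (new)  [load 15/19]
  13 → bin 2 (new)  [load 13/19]
  7 → bin 3 (new)  [load 7/19]
  13 → bin 4 (new)  [load 13/19]
  14 → bin 5 (new)  [load 14/19]
  15 → bin 6 (new)  [load 15/19]
  11 → bin 3  [load 18/19]
  14 → bin 7 (new)  [load 14/19]
7 bins opened.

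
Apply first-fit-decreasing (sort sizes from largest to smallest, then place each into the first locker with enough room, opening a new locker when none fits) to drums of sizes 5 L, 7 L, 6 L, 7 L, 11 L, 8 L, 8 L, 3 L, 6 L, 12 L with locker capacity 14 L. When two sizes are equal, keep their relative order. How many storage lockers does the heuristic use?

Sorted descending: 12, 11, 8, 8, 7, 7, 6, 6, 5, 3.
  12 → locker 1 (new)  [load 12/14]
  11 → locker 2 (new)  [load 11/14]
  8 → locker 3 (new)  [load 8/14]
  8 → locker 4 (new)  [load 8/14]
  7 → locker 5 (new)  [load 7/14]
  7 → locker 5  [load 14/14]
  6 → locker 3  [load 14/14]
  6 → locker 4  [load 14/14]
  5 → locker 6 (new)  [load 5/14]
  3 → locker 2  [load 14/14]
6 storage lockers opened.

6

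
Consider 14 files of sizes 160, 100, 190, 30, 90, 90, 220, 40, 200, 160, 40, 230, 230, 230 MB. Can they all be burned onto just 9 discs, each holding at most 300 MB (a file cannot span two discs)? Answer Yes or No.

Yes

A valid assignment using 8 discs:
  disc 1: 230 + 40 + 30 = 300
  disc 2: 230 + 40 = 270
  disc 3: 230 = 230
  disc 4: 220 = 220
  disc 5: 200 + 100 = 300
  disc 6: 190 + 90 = 280
  disc 7: 160 + 90 = 250
  disc 8: 160 = 160
That uses only 8 ≤ 9, so 9 discs are enough.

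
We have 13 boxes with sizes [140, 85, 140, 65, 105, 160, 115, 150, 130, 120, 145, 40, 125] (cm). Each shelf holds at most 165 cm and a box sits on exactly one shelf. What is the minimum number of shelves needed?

Total = 160 + 150 + 145 + 140 + 140 + 130 + 125 + 120 + 115 + 105 + 85 + 65 + 40 = 1520 cm.
Lower bound: ⌈1520/165⌉ = 10 shelves.
Also, 11 boxes each exceed 165/2 cm, and no two of those can share a shelf, so at least 11 shelves are needed.
A packing using 11 shelves:
  shelf 1: 160 = 160
  shelf 2: 150 = 150
  shelf 3: 145 = 145
  shelf 4: 140 = 140
  shelf 5: 140 = 140
  shelf 6: 130 = 130
  shelf 7: 125 + 40 = 165
  shelf 8: 120 = 120
  shelf 9: 115 = 115
  shelf 10: 105 = 105
  shelf 11: 85 + 65 = 150
This matches the lower bound, so 11 is optimal.

11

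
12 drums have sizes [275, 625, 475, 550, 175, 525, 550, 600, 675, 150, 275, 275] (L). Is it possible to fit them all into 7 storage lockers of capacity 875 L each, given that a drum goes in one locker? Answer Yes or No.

A valid assignment using 7 storage lockers:
  locker 1: 675 + 175 = 850
  locker 2: 625 + 150 = 775
  locker 3: 600 + 275 = 875
  locker 4: 550 + 275 = 825
  locker 5: 550 + 275 = 825
  locker 6: 525 = 525
  locker 7: 475 = 475
Every load is within 875 L, so 7 storage lockers suffice.

Yes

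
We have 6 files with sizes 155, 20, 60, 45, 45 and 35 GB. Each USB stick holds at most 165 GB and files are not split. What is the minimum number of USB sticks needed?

Total = 155 + 60 + 45 + 45 + 35 + 20 = 360 GB.
Lower bound: ⌈360/165⌉ = 3 USB sticks.
A packing using 3 USB sticks:
  USB stick 1: 155 = 155
  USB stick 2: 60 + 45 + 45 = 150
  USB stick 3: 35 + 20 = 55
This matches the lower bound, so 3 is optimal.

3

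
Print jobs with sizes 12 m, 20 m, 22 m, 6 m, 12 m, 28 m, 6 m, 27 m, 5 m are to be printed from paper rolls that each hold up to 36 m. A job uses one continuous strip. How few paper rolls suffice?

Total = 28 + 27 + 22 + 20 + 12 + 12 + 6 + 6 + 5 = 138 m.
Lower bound: ⌈138/36⌉ = 4 paper rolls.
A packing using 5 paper rolls:
  roll 1: 28 + 6 = 34
  roll 2: 27 + 6 = 33
  roll 3: 22 + 12 = 34
  roll 4: 20 + 12 = 32
  roll 5: 5 = 5
No arrangement into 4 paper rolls stays within capacity, so 5 is optimal.

5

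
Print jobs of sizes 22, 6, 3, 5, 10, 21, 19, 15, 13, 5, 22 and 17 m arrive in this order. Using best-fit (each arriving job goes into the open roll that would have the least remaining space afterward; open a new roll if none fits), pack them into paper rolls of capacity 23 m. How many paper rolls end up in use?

  22 → roll 1 (new)  [load 22/23]
  6 → roll 2 (new)  [load 6/23]
  3 → roll 2  [load 9/23]
  5 → roll 2  [load 14/23]
  10 → roll 3 (new)  [load 10/23]
  21 → roll 4 (new)  [load 21/23]
  19 → roll 5 (new)  [load 19/23]
  15 → roll 6 (new)  [load 15/23]
  13 → roll 3  [load 23/23]
  5 → roll 6  [load 20/23]
  22 → roll 7 (new)  [load 22/23]
  17 → roll 8 (new)  [load 17/23]
8 paper rolls opened.

8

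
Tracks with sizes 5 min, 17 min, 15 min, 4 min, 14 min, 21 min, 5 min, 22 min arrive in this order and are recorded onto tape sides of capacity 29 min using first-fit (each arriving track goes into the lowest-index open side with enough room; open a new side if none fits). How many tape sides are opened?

4

  5 → side 1 (new)  [load 5/29]
  17 → side 1  [load 22/29]
  15 → side 2 (new)  [load 15/29]
  4 → side 1  [load 26/29]
  14 → side 2  [load 29/29]
  21 → side 3 (new)  [load 21/29]
  5 → side 3  [load 26/29]
  22 → side 4 (new)  [load 22/29]
4 tape sides opened.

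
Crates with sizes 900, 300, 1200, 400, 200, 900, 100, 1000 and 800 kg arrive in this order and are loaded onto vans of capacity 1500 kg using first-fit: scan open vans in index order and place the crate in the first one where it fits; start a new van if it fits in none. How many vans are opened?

  900 → van 1 (new)  [load 900/1500]
  300 → van 1  [load 1200/1500]
  1200 → van 2 (new)  [load 1200/1500]
  400 → van 3 (new)  [load 400/1500]
  200 → van 1  [load 1400/1500]
  900 → van 3  [load 1300/1500]
  100 → van 1  [load 1500/1500]
  1000 → van 4 (new)  [load 1000/1500]
  800 → van 5 (new)  [load 800/1500]
5 vans opened.

5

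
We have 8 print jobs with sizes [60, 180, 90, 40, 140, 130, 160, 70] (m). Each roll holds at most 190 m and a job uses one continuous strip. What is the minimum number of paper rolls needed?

Total = 180 + 160 + 140 + 130 + 90 + 70 + 60 + 40 = 870 m.
Lower bound: ⌈870/190⌉ = 5 paper rolls.
A packing using 5 paper rolls:
  roll 1: 180 = 180
  roll 2: 160 = 160
  roll 3: 140 + 40 = 180
  roll 4: 130 + 60 = 190
  roll 5: 90 + 70 = 160
This matches the lower bound, so 5 is optimal.

5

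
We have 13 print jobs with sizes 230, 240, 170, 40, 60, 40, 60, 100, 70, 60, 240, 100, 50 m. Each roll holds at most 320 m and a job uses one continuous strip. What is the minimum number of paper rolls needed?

5

Total = 240 + 240 + 230 + 170 + 100 + 100 + 70 + 60 + 60 + 60 + 50 + 40 + 40 = 1460 m.
Lower bound: ⌈1460/320⌉ = 5 paper rolls.
A packing using 5 paper rolls:
  roll 1: 240 + 70 = 310
  roll 2: 240 + 60 = 300
  roll 3: 230 + 60 = 290
  roll 4: 170 + 100 + 50 = 320
  roll 5: 100 + 60 + 40 + 40 = 240
This matches the lower bound, so 5 is optimal.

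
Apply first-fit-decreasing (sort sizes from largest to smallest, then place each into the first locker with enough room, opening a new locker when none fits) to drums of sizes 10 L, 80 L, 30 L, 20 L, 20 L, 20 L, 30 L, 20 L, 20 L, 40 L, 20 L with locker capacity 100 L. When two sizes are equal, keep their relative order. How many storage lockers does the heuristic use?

Sorted descending: 80, 40, 30, 30, 20, 20, 20, 20, 20, 20, 10.
  80 → locker 1 (new)  [load 80/100]
  40 → locker 2 (new)  [load 40/100]
  30 → locker 2  [load 70/100]
  30 → locker 2  [load 100/100]
  20 → locker 1  [load 100/100]
  20 → locker 3 (new)  [load 20/100]
  20 → locker 3  [load 40/100]
  20 → locker 3  [load 60/100]
  20 → locker 3  [load 80/100]
  20 → locker 3  [load 100/100]
  10 → locker 4 (new)  [load 10/100]
4 storage lockers opened.

4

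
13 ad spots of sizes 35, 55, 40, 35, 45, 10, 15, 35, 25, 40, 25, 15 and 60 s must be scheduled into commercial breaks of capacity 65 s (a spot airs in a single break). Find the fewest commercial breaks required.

8

Total = 60 + 55 + 45 + 40 + 40 + 35 + 35 + 35 + 25 + 25 + 15 + 15 + 10 = 435 s.
Lower bound: ⌈435/65⌉ = 7 commercial breaks.
Also, 8 ad spots each exceed 65/2 s, and no two of those can share a break, so at least 8 commercial breaks are needed.
A packing using 8 commercial breaks:
  break 1: 60 = 60
  break 2: 55 + 10 = 65
  break 3: 45 + 15 = 60
  break 4: 40 + 25 = 65
  break 5: 40 + 25 = 65
  break 6: 35 + 15 = 50
  break 7: 35 = 35
  break 8: 35 = 35
This matches the lower bound, so 8 is optimal.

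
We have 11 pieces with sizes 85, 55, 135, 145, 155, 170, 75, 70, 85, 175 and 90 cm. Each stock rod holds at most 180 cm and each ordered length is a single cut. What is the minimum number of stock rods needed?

8

Total = 175 + 170 + 155 + 145 + 135 + 90 + 85 + 85 + 75 + 70 + 55 = 1240 cm.
Lower bound: ⌈1240/180⌉ = 7 stock rods.
A packing using 8 stock rods:
  stock rod 1: 175 = 175
  stock rod 2: 170 = 170
  stock rod 3: 155 = 155
  stock rod 4: 145 = 145
  stock rod 5: 135 = 135
  stock rod 6: 90 + 85 = 175
  stock rod 7: 85 + 75 = 160
  stock rod 8: 70 + 55 = 125
No arrangement into 7 stock rods stays within capacity, so 8 is optimal.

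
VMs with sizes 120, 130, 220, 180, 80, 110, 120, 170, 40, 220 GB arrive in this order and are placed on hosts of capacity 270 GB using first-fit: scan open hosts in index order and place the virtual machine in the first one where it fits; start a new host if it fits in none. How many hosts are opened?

6

  120 → host 1 (new)  [load 120/270]
  130 → host 1  [load 250/270]
  220 → host 2 (new)  [load 220/270]
  180 → host 3 (new)  [load 180/270]
  80 → host 3  [load 260/270]
  110 → host 4 (new)  [load 110/270]
  120 → host 4  [load 230/270]
  170 → host 5 (new)  [load 170/270]
  40 → host 2  [load 260/270]
  220 → host 6 (new)  [load 220/270]
6 hosts opened.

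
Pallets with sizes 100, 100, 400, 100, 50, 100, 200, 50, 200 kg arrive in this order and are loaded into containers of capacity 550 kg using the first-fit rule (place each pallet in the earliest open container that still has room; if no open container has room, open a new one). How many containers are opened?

  100 → container 1 (new)  [load 100/550]
  100 → container 1  [load 200/550]
  400 → container 2 (new)  [load 400/550]
  100 → container 1  [load 300/550]
  50 → container 1  [load 350/550]
  100 → container 1  [load 450/550]
  200 → container 3 (new)  [load 200/550]
  50 → container 1  [load 500/550]
  200 → container 3  [load 400/550]
3 containers opened.

3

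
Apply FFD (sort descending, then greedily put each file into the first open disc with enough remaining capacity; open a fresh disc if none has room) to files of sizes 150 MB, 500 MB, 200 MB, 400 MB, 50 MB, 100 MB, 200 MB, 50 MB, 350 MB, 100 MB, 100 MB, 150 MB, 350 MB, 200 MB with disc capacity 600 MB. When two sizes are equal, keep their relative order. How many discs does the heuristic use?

5

Sorted descending: 500, 400, 350, 350, 200, 200, 200, 150, 150, 100, 100, 100, 50, 50.
  500 → disc 1 (new)  [load 500/600]
  400 → disc 2 (new)  [load 400/600]
  350 → disc 3 (new)  [load 350/600]
  350 → disc 4 (new)  [load 350/600]
  200 → disc 2  [load 600/600]
  200 → disc 3  [load 550/600]
  200 → disc 4  [load 550/600]
  150 → disc 5 (new)  [load 150/600]
  150 → disc 5  [load 300/600]
  100 → disc 1  [load 600/600]
  100 → disc 5  [load 400/600]
  100 → disc 5  [load 500/600]
  50 → disc 3  [load 600/600]
  50 → disc 4  [load 600/600]
5 discs opened.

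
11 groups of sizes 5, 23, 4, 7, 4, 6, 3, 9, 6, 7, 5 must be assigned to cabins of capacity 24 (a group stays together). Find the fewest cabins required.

Total = 23 + 9 + 7 + 7 + 6 + 6 + 5 + 5 + 4 + 4 + 3 = 79.
Lower bound: ⌈79/24⌉ = 4 cabins.
A packing using 4 cabins:
  cabin 1: 23 = 23
  cabin 2: 9 + 7 + 7 = 23
  cabin 3: 6 + 6 + 5 + 5 = 22
  cabin 4: 4 + 4 + 3 = 11
This matches the lower bound, so 4 is optimal.

4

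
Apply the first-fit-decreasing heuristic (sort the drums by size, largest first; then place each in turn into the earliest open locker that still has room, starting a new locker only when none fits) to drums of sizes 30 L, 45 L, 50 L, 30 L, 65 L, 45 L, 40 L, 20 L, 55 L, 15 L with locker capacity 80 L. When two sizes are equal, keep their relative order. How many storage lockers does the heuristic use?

6

Sorted descending: 65, 55, 50, 45, 45, 40, 30, 30, 20, 15.
  65 → locker 1 (new)  [load 65/80]
  55 → locker 2 (new)  [load 55/80]
  50 → locker 3 (new)  [load 50/80]
  45 → locker 4 (new)  [load 45/80]
  45 → locker 5 (new)  [load 45/80]
  40 → locker 6 (new)  [load 40/80]
  30 → locker 3  [load 80/80]
  30 → locker 4  [load 75/80]
  20 → locker 2  [load 75/80]
  15 → locker 1  [load 80/80]
6 storage lockers opened.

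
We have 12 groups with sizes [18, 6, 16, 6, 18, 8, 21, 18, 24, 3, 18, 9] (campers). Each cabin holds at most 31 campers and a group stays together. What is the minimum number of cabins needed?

7

Total = 24 + 21 + 18 + 18 + 18 + 18 + 16 + 9 + 8 + 6 + 6 + 3 = 165 campers.
Lower bound: ⌈165/31⌉ = 6 cabins.
Also, 7 groups each exceed 31/2 campers, and no two of those can share a cabin, so at least 7 cabins are needed.
A packing using 7 cabins:
  cabin 1: 24 + 6 = 30
  cabin 2: 21 + 9 = 30
  cabin 3: 18 + 8 + 3 = 29
  cabin 4: 18 + 6 = 24
  cabin 5: 18 = 18
  cabin 6: 18 = 18
  cabin 7: 16 = 16
This matches the lower bound, so 7 is optimal.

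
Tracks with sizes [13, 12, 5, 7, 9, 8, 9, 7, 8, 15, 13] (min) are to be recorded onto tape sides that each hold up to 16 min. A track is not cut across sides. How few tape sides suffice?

8

Total = 15 + 13 + 13 + 12 + 9 + 9 + 8 + 8 + 7 + 7 + 5 = 106 min.
Lower bound: ⌈106/16⌉ = 7 tape sides.
A packing using 8 tape sides:
  side 1: 15 = 15
  side 2: 13 = 13
  side 3: 13 = 13
  side 4: 12 = 12
  side 5: 9 + 7 = 16
  side 6: 9 + 7 = 16
  side 7: 8 + 8 = 16
  side 8: 5 = 5
No arrangement into 7 tape sides stays within capacity, so 8 is optimal.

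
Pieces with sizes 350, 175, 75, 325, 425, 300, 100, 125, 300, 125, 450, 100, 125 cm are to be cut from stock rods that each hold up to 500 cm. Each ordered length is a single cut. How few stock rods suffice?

Total = 450 + 425 + 350 + 325 + 300 + 300 + 175 + 125 + 125 + 125 + 100 + 100 + 75 = 2975 cm.
Lower bound: ⌈2975/500⌉ = 6 stock rods.
A packing using 7 stock rods:
  stock rod 1: 450 = 450
  stock rod 2: 425 + 75 = 500
  stock rod 3: 350 + 125 = 475
  stock rod 4: 325 + 175 = 500
  stock rod 5: 300 + 125 = 425
  stock rod 6: 300 + 125 = 425
  stock rod 7: 100 + 100 = 200
No arrangement into 6 stock rods stays within capacity, so 7 is optimal.

7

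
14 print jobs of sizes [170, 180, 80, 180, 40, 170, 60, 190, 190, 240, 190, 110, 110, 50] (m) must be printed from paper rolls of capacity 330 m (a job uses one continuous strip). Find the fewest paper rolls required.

8

Total = 240 + 190 + 190 + 190 + 180 + 180 + 170 + 170 + 110 + 110 + 80 + 60 + 50 + 40 = 1960 m.
Lower bound: ⌈1960/330⌉ = 6 paper rolls.
Also, 8 print jobs each exceed 165 m, and no two of those can share a roll, so at least 8 paper rolls are needed.
A packing using 8 paper rolls:
  roll 1: 240 + 80 = 320
  roll 2: 190 + 110 = 300
  roll 3: 190 + 110 = 300
  roll 4: 190 + 60 + 50 = 300
  roll 5: 180 + 40 = 220
  roll 6: 180 = 180
  roll 7: 170 = 170
  roll 8: 170 = 170
This matches the lower bound, so 8 is optimal.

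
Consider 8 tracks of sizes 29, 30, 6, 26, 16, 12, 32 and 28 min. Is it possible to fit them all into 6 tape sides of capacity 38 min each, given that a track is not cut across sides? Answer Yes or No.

A valid assignment using 6 tape sides:
  side 1: 32 + 6 = 38
  side 2: 30 = 30
  side 3: 29 = 29
  side 4: 28 = 28
  side 5: 26 + 12 = 38
  side 6: 16 = 16
Every load is within 38 min, so 6 tape sides suffice.

Yes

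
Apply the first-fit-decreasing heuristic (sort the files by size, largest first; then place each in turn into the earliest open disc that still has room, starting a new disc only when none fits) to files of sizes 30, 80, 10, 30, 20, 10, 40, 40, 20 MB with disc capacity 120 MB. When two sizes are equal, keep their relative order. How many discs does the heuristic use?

3

Sorted descending: 80, 40, 40, 30, 30, 20, 20, 10, 10.
  80 → disc 1 (new)  [load 80/120]
  40 → disc 1  [load 120/120]
  40 → disc 2 (new)  [load 40/120]
  30 → disc 2  [load 70/120]
  30 → disc 2  [load 100/120]
  20 → disc 2  [load 120/120]
  20 → disc 3 (new)  [load 20/120]
  10 → disc 3  [load 30/120]
  10 → disc 3  [load 40/120]
3 discs opened.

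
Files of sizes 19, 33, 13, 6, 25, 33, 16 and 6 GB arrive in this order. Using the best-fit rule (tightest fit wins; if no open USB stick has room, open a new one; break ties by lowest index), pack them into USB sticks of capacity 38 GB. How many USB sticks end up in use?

  19 → USB stick 1 (new)  [load 19/38]
  33 → USB stick 2 (new)  [load 33/38]
  13 → USB stick 1  [load 32/38]
  6 → USB stick 1  [load 38/38]
  25 → USB stick 3 (new)  [load 25/38]
  33 → USB stick 4 (new)  [load 33/38]
  16 → USB stick 5 (new)  [load 16/38]
  6 → USB stick 3  [load 31/38]
5 USB sticks opened.

5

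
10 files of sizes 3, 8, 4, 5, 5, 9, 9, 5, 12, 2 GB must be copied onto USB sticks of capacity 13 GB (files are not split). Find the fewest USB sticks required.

Total = 12 + 9 + 9 + 8 + 5 + 5 + 5 + 4 + 3 + 2 = 62 GB.
Lower bound: ⌈62/13⌉ = 5 USB sticks.
A packing using 5 USB sticks:
  USB stick 1: 12 = 12
  USB stick 2: 9 + 4 = 13
  USB stick 3: 9 + 3 = 12
  USB stick 4: 8 + 5 = 13
  USB stick 5: 5 + 5 + 2 = 12
This matches the lower bound, so 5 is optimal.

5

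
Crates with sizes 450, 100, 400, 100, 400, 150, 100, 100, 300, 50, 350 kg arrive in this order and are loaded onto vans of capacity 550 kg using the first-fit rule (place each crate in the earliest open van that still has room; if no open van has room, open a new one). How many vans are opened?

5

  450 → van 1 (new)  [load 450/550]
  100 → van 1  [load 550/550]
  400 → van 2 (new)  [load 400/550]
  100 → van 2  [load 500/550]
  400 → van 3 (new)  [load 400/550]
  150 → van 3  [load 550/550]
  100 → van 4 (new)  [load 100/550]
  100 → van 4  [load 200/550]
  300 → van 4  [load 500/550]
  50 → van 2  [load 550/550]
  350 → van 5 (new)  [load 350/550]
5 vans opened.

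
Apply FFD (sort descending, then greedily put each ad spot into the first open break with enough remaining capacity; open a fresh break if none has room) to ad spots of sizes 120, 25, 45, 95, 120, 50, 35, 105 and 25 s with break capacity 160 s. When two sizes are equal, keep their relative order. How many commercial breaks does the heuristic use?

5

Sorted descending: 120, 120, 105, 95, 50, 45, 35, 25, 25.
  120 → break 1 (new)  [load 120/160]
  120 → break 2 (new)  [load 120/160]
  105 → break 3 (new)  [load 105/160]
  95 → break 4 (new)  [load 95/160]
  50 → break 3  [load 155/160]
  45 → break 4  [load 140/160]
  35 → break 1  [load 155/160]
  25 → break 2  [load 145/160]
  25 → break 5 (new)  [load 25/160]
5 commercial breaks opened.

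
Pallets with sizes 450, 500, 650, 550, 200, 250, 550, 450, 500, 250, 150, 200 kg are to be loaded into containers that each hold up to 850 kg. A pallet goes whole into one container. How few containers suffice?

7

Total = 650 + 550 + 550 + 500 + 500 + 450 + 450 + 250 + 250 + 200 + 200 + 150 = 4700 kg.
Lower bound: ⌈4700/850⌉ = 6 containers.
Also, 7 pallets each exceed 425 kg, and no two of those can share a container, so at least 7 containers are needed.
A packing using 7 containers:
  container 1: 650 + 200 = 850
  container 2: 550 + 250 = 800
  container 3: 550 + 250 = 800
  container 4: 500 + 200 + 150 = 850
  container 5: 500 = 500
  container 6: 450 = 450
  container 7: 450 = 450
This matches the lower bound, so 7 is optimal.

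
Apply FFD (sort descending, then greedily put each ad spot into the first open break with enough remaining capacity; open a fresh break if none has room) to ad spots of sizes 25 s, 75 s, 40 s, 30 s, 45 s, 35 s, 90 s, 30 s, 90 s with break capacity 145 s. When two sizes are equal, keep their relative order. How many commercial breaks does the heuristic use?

4

Sorted descending: 90, 90, 75, 45, 40, 35, 30, 30, 25.
  90 → break 1 (new)  [load 90/145]
  90 → break 2 (new)  [load 90/145]
  75 → break 3 (new)  [load 75/145]
  45 → break 1  [load 135/145]
  40 → break 2  [load 130/145]
  35 → break 3  [load 110/145]
  30 → break 3  [load 140/145]
  30 → break 4 (new)  [load 30/145]
  25 → break 4  [load 55/145]
4 commercial breaks opened.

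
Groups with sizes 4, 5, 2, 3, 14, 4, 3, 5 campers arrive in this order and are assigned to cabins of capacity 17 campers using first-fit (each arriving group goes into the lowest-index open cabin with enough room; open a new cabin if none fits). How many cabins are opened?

  4 → cabin 1 (new)  [load 4/17]
  5 → cabin 1  [load 9/17]
  2 → cabin 1  [load 11/17]
  3 → cabin 1  [load 14/17]
  14 → cabin 2 (new)  [load 14/17]
  4 → cabin 3 (new)  [load 4/17]
  3 → cabin 1  [load 17/17]
  5 → cabin 3  [load 9/17]
3 cabins opened.

3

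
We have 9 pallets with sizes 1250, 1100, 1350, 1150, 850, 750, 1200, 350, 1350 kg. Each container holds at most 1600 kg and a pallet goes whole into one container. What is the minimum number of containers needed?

7

Total = 1350 + 1350 + 1250 + 1200 + 1150 + 1100 + 850 + 750 + 350 = 9350 kg.
Lower bound: ⌈9350/1600⌉ = 6 containers.
Also, 7 pallets each exceed 800 kg, and no two of those can share a container, so at least 7 containers are needed.
A packing using 7 containers:
  container 1: 1350 = 1350
  container 2: 1350 = 1350
  container 3: 1250 + 350 = 1600
  container 4: 1200 = 1200
  container 5: 1150 = 1150
  container 6: 1100 = 1100
  container 7: 850 + 750 = 1600
This matches the lower bound, so 7 is optimal.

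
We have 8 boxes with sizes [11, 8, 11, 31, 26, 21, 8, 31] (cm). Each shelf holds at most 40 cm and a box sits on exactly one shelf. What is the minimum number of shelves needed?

4

Total = 31 + 31 + 26 + 21 + 11 + 11 + 8 + 8 = 147 cm.
Lower bound: ⌈147/40⌉ = 4 shelves.
A packing using 4 shelves:
  shelf 1: 31 + 8 = 39
  shelf 2: 31 + 8 = 39
  shelf 3: 26 + 11 = 37
  shelf 4: 21 + 11 = 32
This matches the lower bound, so 4 is optimal.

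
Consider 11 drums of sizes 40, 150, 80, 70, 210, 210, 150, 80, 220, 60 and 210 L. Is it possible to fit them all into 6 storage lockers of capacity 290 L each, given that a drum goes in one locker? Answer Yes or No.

A valid assignment using 6 storage lockers:
  locker 1: 220 + 70 = 290
  locker 2: 210 + 80 = 290
  locker 3: 210 + 80 = 290
  locker 4: 210 + 60 = 270
  locker 5: 150 + 40 = 190
  locker 6: 150 = 150
Every load is within 290 L, so 6 storage lockers suffice.

Yes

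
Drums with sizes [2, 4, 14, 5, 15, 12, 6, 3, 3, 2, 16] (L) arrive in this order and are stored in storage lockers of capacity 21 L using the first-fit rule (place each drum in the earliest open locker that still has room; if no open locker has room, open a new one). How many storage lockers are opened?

  2 → locker 1 (new)  [load 2/21]
  4 → locker 1  [load 6/21]
  14 → locker 1  [load 20/21]
  5 → locker 2 (new)  [load 5/21]
  15 → locker 2  [load 20/21]
  12 → locker 3 (new)  [load 12/21]
  6 → locker 3  [load 18/21]
  3 → locker 3  [load 21/21]
  3 → locker 4 (new)  [load 3/21]
  2 → locker 4  [load 5/21]
  16 → locker 4  [load 21/21]
4 storage lockers opened.

4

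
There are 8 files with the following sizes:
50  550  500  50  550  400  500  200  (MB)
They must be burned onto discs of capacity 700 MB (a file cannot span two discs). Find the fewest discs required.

Total = 550 + 550 + 500 + 500 + 400 + 200 + 50 + 50 = 2800 MB.
Lower bound: ⌈2800/700⌉ = 4 discs.
Also, 5 files each exceed 350 MB, and no two of those can share a disc, so at least 5 discs are needed.
A packing using 5 discs:
  disc 1: 550 + 50 + 50 = 650
  disc 2: 550 = 550
  disc 3: 500 + 200 = 700
  disc 4: 500 = 500
  disc 5: 400 = 400
This matches the lower bound, so 5 is optimal.

5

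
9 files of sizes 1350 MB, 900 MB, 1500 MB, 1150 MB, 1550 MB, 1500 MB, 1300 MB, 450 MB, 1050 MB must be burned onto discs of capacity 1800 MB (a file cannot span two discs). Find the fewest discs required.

Total = 1550 + 1500 + 1500 + 1350 + 1300 + 1150 + 1050 + 900 + 450 = 10750 MB.
Lower bound: ⌈10750/1800⌉ = 6 discs.
Also, 7 files each exceed 900 MB, and no two of those can share a disc, so at least 7 discs are needed.
A packing using 8 discs:
  disc 1: 1550 = 1550
  disc 2: 1500 = 1500
  disc 3: 1500 = 1500
  disc 4: 1350 + 450 = 1800
  disc 5: 1300 = 1300
  disc 6: 1150 = 1150
  disc 7: 1050 = 1050
  disc 8: 900 = 900
No arrangement into 7 discs stays within capacity, so 8 is optimal.

8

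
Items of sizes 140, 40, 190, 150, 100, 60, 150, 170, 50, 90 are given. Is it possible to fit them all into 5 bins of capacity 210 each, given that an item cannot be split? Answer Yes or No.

No

Total = 1140; ⌈1140/210⌉ = 6.
At least 6 bins are required, but only 5 are allowed.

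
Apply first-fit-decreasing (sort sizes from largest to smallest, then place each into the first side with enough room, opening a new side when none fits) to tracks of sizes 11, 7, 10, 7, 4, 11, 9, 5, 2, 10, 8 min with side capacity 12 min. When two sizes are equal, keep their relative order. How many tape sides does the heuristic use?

8

Sorted descending: 11, 11, 10, 10, 9, 8, 7, 7, 5, 4, 2.
  11 → side 1 (new)  [load 11/12]
  11 → side 2 (new)  [load 11/12]
  10 → side 3 (new)  [load 10/12]
  10 → side 4 (new)  [load 10/12]
  9 → side 5 (new)  [load 9/12]
  8 → side 6 (new)  [load 8/12]
  7 → side 7 (new)  [load 7/12]
  7 → side 8 (new)  [load 7/12]
  5 → side 7  [load 12/12]
  4 → side 6  [load 12/12]
  2 → side 3  [load 12/12]
8 tape sides opened.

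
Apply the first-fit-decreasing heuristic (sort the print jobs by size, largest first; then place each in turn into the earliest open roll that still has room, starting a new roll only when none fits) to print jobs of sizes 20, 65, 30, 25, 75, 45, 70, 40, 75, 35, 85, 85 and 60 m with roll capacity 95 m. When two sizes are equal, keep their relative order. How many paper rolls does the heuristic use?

Sorted descending: 85, 85, 75, 75, 70, 65, 60, 45, 40, 35, 30, 25, 20.
  85 → roll 1 (new)  [load 85/95]
  85 → roll 2 (new)  [load 85/95]
  75 → roll 3 (new)  [load 75/95]
  75 → roll 4 (new)  [load 75/95]
  70 → roll 5 (new)  [load 70/95]
  65 → roll 6 (new)  [load 65/95]
  60 → roll 7 (new)  [load 60/95]
  45 → roll 8 (new)  [load 45/95]
  40 → roll 8  [load 85/95]
  35 → roll 7  [load 95/95]
  30 → roll 6  [load 95/95]
  25 → roll 5  [load 95/95]
  20 → roll 3  [load 95/95]
8 paper rolls opened.

8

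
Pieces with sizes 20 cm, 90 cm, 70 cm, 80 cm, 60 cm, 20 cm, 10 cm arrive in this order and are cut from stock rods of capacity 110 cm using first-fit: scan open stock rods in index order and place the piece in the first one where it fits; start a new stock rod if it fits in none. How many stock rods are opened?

  20 → stock rod 1 (new)  [load 20/110]
  90 → stock rod 1  [load 110/110]
  70 → stock rod 2 (new)  [load 70/110]
  80 → stock rod 3 (new)  [load 80/110]
  60 → stock rod 4 (new)  [load 60/110]
  20 → stock rod 2  [load 90/110]
  10 → stock rod 2  [load 100/110]
4 stock rods opened.

4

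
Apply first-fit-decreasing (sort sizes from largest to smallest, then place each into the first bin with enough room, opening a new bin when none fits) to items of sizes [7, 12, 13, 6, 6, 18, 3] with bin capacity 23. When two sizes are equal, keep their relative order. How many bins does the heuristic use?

Sorted descending: 18, 13, 12, 7, 6, 6, 3.
  18 → bin 1 (new)  [load 18/23]
  13 → bin 2 (new)  [load 13/23]
  12 → bin 3 (new)  [load 12/23]
  7 → bin 2  [load 20/23]
  6 → bin 3  [load 18/23]
  6 → bin 4 (new)  [load 6/23]
  3 → bin 1  [load 21/23]
4 bins opened.

4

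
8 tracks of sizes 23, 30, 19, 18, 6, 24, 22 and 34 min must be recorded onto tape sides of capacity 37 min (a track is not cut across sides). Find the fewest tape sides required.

6

Total = 34 + 30 + 24 + 23 + 22 + 19 + 18 + 6 = 176 min.
Lower bound: ⌈176/37⌉ = 5 tape sides.
Also, 6 tracks each exceed 37/2 min, and no two of those can share a side, so at least 6 tape sides are needed.
A packing using 6 tape sides:
  side 1: 34 = 34
  side 2: 30 + 6 = 36
  side 3: 24 = 24
  side 4: 23 = 23
  side 5: 22 = 22
  side 6: 19 + 18 = 37
This matches the lower bound, so 6 is optimal.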